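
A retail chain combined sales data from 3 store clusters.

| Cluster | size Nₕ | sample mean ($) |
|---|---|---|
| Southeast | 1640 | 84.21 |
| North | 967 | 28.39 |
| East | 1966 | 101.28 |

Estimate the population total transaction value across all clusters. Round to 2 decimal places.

364674.01

Population total = Σ Nₕ·x̄ₕ (each stratum's size times its mean).
1640·84.21 + 967·28.39 + 1966·101.28 = 138104.4 + 27453.13 + 199116.48 = 364674.01.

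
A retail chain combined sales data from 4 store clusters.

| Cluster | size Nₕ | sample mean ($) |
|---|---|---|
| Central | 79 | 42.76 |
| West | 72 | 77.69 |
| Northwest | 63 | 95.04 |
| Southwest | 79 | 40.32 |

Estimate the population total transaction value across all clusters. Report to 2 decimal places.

Central: 79·42.76 = 3378.04
West: 72·77.69 = 5593.68
Northwest: 63·95.04 = 5987.52
Southwest: 79·40.32 = 3185.28
τ̂ = Σ Nₕx̄ₕ = 18144.52.

18144.52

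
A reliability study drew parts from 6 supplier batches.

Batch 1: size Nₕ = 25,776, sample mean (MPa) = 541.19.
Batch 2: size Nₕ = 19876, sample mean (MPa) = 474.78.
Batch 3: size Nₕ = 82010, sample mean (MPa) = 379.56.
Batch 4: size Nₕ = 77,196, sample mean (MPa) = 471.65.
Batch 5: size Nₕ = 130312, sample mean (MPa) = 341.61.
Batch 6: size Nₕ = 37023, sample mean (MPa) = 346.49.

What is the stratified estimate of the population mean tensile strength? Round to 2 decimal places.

x̄_st = (Σ Nₕx̄ₕ) / (Σ Nₕ) = (25776·541.19 + 19876·474.78 + 82010·379.56 + 77196·471.65 + 130312·341.61 + 37023·346.49) / 372193
= 148267631.31 / 372193 = 398.3622... → 398.36.

398.36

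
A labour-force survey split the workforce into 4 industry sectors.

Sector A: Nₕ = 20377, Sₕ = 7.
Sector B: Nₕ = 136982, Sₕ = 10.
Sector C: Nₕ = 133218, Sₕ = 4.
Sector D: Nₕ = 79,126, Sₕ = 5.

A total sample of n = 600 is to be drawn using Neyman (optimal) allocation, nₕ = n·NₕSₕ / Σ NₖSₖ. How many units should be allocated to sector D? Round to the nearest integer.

97

Σ NₕSₕ = 20377·7 + 136982·10 + 133218·4 + 79126·5 = 2440961.
Share for D: 395630/2440961 = 0.16208.
n_D = 600 × 0.16208 = 97.248... → 97.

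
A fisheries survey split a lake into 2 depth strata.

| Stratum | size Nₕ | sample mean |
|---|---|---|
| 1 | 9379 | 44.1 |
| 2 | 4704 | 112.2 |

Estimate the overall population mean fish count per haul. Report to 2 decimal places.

x̄_st = (Σ Nₕx̄ₕ) / (Σ Nₕ) = (9379·44.1 + 4704·112.2) / 14083
= 941402.7 / 14083 = 66.8467... → 66.85.

66.85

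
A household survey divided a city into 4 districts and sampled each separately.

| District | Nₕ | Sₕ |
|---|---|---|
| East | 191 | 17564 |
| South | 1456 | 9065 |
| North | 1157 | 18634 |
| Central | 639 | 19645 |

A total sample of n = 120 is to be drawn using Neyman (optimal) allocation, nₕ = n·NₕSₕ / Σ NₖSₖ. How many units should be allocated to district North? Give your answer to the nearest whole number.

East: NₕSₕ = 191·17564 = 3354724
South: NₕSₕ = 1456·9065 = 13198640
North: NₕSₕ = 1157·18634 = 21559538
Central: NₕSₕ = 639·19645 = 12553155
Σ NₕSₕ = 50666057.
n_North = 120·21559538/50666057 = 51.063... → 51.

51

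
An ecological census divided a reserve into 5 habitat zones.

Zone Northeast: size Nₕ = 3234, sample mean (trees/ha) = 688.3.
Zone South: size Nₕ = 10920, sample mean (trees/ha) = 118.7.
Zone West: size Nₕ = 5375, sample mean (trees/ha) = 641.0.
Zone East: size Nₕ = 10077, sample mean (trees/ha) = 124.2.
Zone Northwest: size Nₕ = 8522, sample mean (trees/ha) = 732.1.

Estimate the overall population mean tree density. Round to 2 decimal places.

N = 3234 + 10920 + 5375 + 10077 + 8522 = 38128.
The stratified mean weights each stratum mean by its population share Nₕ/N.
Σ Nₕx̄ₕ = 3234·688.3 + 10920·118.7 + 5375·641.0 + 10077·124.2 + 8522·732.1 = 2225962.2 + 1296204 + 3445375 + 1251563.4 + 6238956.2 = 14458060.8.
Divide by N: 14458060.8 / 38128 = 379.1980... → 379.20.

379.20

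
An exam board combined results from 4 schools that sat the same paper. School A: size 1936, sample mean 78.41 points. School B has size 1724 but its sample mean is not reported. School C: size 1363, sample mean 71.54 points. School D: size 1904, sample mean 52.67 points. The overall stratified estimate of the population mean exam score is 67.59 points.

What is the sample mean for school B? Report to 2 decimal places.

N = 1936 + 1724 + 1363 + 1904 = 6927.
Overall total = μ·N = 67.59·6927 = 468195.93.
Subtract the known strata: 1936·78.41 + 1363·71.54 + 1904·52.67 = 349594.46.
Remaining total for school B: 468195.93 − 349594.46 = 118601.47.
Divide by its size: 118601.47 / 1724 = 68.7944... → 68.79.

68.79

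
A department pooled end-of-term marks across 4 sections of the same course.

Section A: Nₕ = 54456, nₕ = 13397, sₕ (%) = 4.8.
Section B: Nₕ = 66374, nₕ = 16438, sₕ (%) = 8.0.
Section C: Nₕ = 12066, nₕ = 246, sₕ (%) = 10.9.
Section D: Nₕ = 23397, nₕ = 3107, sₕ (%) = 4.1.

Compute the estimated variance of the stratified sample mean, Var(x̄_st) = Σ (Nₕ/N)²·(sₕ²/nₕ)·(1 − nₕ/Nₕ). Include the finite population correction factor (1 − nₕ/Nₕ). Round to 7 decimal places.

N = 156293. Term for each stratum: Wₕ²sₕ²/nₕ·(1−nₕ/Nₕ).
Var(x̄_st) = 0.0001574164 + 0.0005282794 + 0.0028198086 + 0.0001051452 = 0.0036106497 → 0.0036106.

0.0036106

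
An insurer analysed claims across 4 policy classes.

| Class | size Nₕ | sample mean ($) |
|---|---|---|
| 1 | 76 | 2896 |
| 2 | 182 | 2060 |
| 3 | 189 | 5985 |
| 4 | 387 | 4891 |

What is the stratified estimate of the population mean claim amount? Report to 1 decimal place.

4339.3

N = 834; weights Wₕ = Nₕ/N = (0.0911, 0.2182, 0.2266, 0.4640).
x̄_st = Σ Wₕ·x̄ₕ = 0.0911·2896 + 0.2182·2060 + 0.2266·5985 + 0.4640·4891 ≈ 4339.326...
→ 4339.3.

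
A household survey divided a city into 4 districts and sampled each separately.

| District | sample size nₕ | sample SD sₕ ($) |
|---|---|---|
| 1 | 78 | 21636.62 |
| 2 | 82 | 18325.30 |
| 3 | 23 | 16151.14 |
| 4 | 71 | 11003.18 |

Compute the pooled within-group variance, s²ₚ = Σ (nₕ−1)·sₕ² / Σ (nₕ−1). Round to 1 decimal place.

1: (78−1)·21636.62² = 77·468143325.0244 = 36047036026.8788
2: (82−1)·18325.30² = 81·335816620.09 = 27201146227.29
3: (23−1)·16151.14² = 22·260859323.2996 = 5738905112.5912
4: (71−1)·11003.18² = 70·121069970.1124 = 8474897907.868
Numerator = 77461985274.628; denominator = Σ(nₕ−1) = 250.
s²ₚ = 77461985274.628/250 = 309847941.099... → 309847941.1.

309847941.1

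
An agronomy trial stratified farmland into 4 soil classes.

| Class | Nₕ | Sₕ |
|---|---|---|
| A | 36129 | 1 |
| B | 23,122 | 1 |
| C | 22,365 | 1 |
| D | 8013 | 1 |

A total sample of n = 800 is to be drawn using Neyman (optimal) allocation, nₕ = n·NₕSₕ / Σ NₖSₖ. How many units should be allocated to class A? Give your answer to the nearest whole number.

Σ NₕSₕ = 36129·1 + 23122·1 + 22365·1 + 8013·1 = 89629.
Share for A: 36129/89629 = 0.40309.
n_A = 800 × 0.40309 = 322.476... → 322.

322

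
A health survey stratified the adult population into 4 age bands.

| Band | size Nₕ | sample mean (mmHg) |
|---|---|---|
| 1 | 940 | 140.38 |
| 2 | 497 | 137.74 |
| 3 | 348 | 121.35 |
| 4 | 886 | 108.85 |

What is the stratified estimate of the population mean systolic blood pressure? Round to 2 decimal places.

126.95

x̄_st = (Σ Nₕx̄ₕ) / (Σ Nₕ) = (940·140.38 + 497·137.74 + 348·121.35 + 886·108.85) / 2671
= 339084.88 / 2671 = 126.9505... → 126.95.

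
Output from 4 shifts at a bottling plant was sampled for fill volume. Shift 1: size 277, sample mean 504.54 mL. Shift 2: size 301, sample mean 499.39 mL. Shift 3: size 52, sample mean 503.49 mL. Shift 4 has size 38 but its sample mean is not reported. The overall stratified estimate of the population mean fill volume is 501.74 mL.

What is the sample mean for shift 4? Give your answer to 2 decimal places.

Σ Nₕx̄ₕ = N·μ, so 38·x̄_4 = 668·501.74 − (277·504.54 + 301·499.39 + 52·503.49).
= 335162.32 − 316255.45 = 18906.87.
x̄_4 = 18906.87 / 38 = 497.5492... → 497.55.

497.55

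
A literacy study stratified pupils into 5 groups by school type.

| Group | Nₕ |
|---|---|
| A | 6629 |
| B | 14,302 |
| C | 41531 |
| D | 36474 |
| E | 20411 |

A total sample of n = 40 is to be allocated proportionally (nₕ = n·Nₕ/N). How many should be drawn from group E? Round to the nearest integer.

7

N = 6629 + 14302 + 41531 + 36474 + 20411 = 119347.
n_E = 40·20411/119347 = 6.841... → 7.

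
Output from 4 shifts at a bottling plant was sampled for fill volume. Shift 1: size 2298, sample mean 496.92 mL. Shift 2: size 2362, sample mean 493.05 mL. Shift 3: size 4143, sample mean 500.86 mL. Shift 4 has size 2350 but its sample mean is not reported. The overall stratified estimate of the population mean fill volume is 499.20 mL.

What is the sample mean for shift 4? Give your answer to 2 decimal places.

N = 2298 + 2362 + 4143 + 2350 = 11153.
Overall total = μ·N = 499.20·11153 = 5567577.6.
Subtract the known strata: 2298·496.92 + 2362·493.05 + 4143·500.86 = 4381569.24.
Remaining total for shift 4: 5567577.6 − 4381569.24 = 1186008.36.
Divide by its size: 1186008.36 / 2350 = 504.6844... → 504.68.

504.68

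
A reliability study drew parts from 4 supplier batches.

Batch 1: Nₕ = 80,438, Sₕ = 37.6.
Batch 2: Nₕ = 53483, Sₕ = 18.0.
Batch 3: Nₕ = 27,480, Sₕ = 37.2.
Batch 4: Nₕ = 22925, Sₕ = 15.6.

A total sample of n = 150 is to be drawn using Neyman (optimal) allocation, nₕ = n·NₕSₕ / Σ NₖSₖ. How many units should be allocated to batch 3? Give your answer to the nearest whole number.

Σ NₕSₕ = 80438·37.6 + 53483·18.0 + 27480·37.2 + 22925·15.6 = 5367048.8.
Share for 3: 1022256/5367048.8 = 0.19047.
n_3 = 150 × 0.19047 = 28.570... → 29.

29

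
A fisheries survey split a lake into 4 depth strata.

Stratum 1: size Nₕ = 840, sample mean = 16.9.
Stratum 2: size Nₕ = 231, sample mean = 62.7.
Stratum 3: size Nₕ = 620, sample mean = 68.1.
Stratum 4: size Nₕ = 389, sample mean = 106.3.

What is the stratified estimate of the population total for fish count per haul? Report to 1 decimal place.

1: 840·16.9 = 14196
2: 231·62.7 = 14483.7
3: 620·68.1 = 42222
4: 389·106.3 = 41350.7
τ̂ = Σ Nₕx̄ₕ = 112252.4.

112252.4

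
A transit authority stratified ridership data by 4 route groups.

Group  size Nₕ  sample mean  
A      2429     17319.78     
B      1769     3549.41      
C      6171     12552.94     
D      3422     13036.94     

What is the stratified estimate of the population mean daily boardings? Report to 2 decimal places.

x̄_st = (Σ Nₕx̄ₕ) / (Σ Nₕ) = (2429·17319.78 + 1769·3549.41 + 6171·12552.94 + 3422·13036.94) / 13791
= 170425253.33 / 13791 = 12357.7154... → 12357.72.

12357.72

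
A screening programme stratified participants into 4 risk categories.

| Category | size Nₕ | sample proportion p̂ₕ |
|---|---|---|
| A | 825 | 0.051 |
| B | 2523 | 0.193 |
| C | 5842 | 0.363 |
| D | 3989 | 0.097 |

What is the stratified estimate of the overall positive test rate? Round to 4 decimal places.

Wₕ = Nₕ/N with N = 13179: 0.0626, 0.1914, 0.4433, 0.3027.
p̂_st = 0.0626·0.051 + 0.1914·0.193 + 0.4433·0.363 + 0.3027·0.097 ≈ 0.230411... → 0.2304.

0.2304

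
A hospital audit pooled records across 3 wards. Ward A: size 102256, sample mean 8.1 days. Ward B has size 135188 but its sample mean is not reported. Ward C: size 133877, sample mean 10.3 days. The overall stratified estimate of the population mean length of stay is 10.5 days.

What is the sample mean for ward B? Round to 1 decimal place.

12.5

Σ Nₕx̄ₕ = N·μ, so 135188·x̄_B = 371321·10.5 − (102256·8.1 + 133877·10.3).
= 3898870.5 − 2207206.7 = 1691663.8.
x̄_B = 1691663.8 / 135188 = 12.513... → 12.5.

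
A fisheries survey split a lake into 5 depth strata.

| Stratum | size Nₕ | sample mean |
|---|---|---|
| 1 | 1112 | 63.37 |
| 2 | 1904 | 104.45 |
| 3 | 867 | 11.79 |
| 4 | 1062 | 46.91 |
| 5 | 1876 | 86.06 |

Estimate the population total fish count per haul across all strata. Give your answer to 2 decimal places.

490829.15

Estimate total by summing Nₕ·x̄ₕ over strata.
1112·63.37 + 1904·104.45 + 867·11.79 + 1062·46.91 + 1876·86.06 = 70467.44 + 198872.8 + 10221.93 + 49818.42 + 161448.56 = 490829.15.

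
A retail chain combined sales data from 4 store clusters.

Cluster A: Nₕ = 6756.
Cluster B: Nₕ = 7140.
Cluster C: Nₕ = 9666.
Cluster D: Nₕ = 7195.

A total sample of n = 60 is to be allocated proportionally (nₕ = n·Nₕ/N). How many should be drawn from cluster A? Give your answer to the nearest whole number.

N = 6756 + 7140 + 9666 + 7195 = 30757.
n_A = 60·6756/30757 = 13.179... → 13.

13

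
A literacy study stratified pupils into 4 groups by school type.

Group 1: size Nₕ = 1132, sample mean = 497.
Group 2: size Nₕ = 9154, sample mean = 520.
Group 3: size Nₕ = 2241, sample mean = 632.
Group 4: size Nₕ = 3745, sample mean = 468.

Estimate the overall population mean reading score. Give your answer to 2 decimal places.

N = 16272; weights Wₕ = Nₕ/N = (0.0696, 0.5626, 0.1377, 0.2301).
x̄_st = Σ Wₕ·x̄ₕ = 0.0696·497 + 0.5626·520 + 0.1377·632 + 0.2301·468 ≈ 521.8569...
→ 521.86.

521.86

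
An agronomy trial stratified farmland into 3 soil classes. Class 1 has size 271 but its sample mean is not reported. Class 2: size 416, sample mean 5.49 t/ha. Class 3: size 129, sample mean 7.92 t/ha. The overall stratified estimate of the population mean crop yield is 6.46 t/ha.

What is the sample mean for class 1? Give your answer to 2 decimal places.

7.25

Σ Nₕx̄ₕ = N·μ, so 271·x̄_1 = 816·6.46 − (416·5.49 + 129·7.92).
= 5271.36 − 3305.52 = 1965.84.
x̄_1 = 1965.84 / 271 = 7.2540... → 7.25.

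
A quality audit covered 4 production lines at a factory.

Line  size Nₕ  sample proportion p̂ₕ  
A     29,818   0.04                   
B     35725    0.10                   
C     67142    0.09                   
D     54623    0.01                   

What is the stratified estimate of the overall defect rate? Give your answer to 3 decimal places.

Wₕ = Nₕ/N with N = 187308: 0.1592, 0.1907, 0.3585, 0.2916.
p̂_st = 0.1592·0.04 + 0.1907·0.10 + 0.3585·0.09 + 0.2916·0.01 ≈ 0.06062... → 0.061.

0.061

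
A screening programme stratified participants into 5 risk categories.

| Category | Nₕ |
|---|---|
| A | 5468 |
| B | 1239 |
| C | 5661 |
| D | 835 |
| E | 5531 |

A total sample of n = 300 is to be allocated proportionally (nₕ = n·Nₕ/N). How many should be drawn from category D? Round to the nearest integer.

Share of category D = 835/18734 = 0.04457.
Allocate 300 × 0.04457 = 13.371... → 13.

13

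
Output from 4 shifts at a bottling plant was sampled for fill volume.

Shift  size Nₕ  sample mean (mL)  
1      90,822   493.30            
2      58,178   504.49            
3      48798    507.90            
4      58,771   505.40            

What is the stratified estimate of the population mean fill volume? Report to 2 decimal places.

N = 90822 + 58178 + 48798 + 58771 = 256569.
The stratified mean weights each stratum mean by its population share Nₕ/N.
Σ Nₕx̄ₕ = 90822·493.30 + 58178·504.49 + 48798·507.90 + 58771·505.40 = 44802492.6 + 29350219.22 + 24784504.2 + 29702863.4 = 128640079.42.
Divide by N: 128640079.42 / 256569 = 501.3859... → 501.39.

501.39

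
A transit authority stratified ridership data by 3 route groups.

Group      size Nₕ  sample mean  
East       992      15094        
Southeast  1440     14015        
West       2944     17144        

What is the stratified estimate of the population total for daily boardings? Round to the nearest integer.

85626784

Estimate total by summing Nₕ·x̄ₕ over strata.
992·15094 + 1440·14015 + 2944·17144 = 14973248 + 20181600 + 50471936 = 85626784.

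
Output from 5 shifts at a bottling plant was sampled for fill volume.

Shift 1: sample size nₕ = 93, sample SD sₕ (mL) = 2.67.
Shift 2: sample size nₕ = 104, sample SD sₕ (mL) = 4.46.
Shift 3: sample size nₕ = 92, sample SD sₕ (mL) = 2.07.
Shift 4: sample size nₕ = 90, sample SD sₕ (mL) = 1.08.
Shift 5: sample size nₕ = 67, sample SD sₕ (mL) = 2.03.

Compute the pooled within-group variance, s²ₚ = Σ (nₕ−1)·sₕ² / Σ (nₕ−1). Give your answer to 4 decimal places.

1: (93−1)·2.67² = 92·7.1289 = 655.8588
2: (104−1)·4.46² = 103·19.8916 = 2048.8348
3: (92−1)·2.07² = 91·4.2849 = 389.9259
4: (90−1)·1.08² = 89·1.1664 = 103.8096
5: (67−1)·2.03² = 66·4.1209 = 271.9794
Numerator = 3470.4085; denominator = Σ(nₕ−1) = 441.
s²ₚ = 3470.4085/441 = 7.869407... → 7.8694.

7.8694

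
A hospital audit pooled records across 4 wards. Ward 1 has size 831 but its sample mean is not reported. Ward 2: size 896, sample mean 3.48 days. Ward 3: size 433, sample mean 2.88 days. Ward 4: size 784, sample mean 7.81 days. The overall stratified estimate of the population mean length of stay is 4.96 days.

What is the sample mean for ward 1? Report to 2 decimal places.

4.95

Σ Nₕx̄ₕ = N·μ, so 831·x̄_1 = 2944·4.96 − (896·3.48 + 433·2.88 + 784·7.81).
= 14602.24 − 10488.16 = 4114.08.
x̄_1 = 4114.08 / 831 = 4.9508... → 4.95.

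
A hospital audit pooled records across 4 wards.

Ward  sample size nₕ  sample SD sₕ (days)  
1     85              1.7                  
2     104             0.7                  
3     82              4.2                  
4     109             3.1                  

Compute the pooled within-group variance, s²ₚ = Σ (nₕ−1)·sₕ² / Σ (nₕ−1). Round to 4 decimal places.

7.3403

1: (85−1)·1.7² = 84·2.89 = 242.76
2: (104−1)·0.7² = 103·0.49 = 50.47
3: (82−1)·4.2² = 81·17.64 = 1428.84
4: (109−1)·3.1² = 108·9.61 = 1037.88
Numerator = 2759.95; denominator = Σ(nₕ−1) = 376.
s²ₚ = 2759.95/376 = 7.340293... → 7.3403.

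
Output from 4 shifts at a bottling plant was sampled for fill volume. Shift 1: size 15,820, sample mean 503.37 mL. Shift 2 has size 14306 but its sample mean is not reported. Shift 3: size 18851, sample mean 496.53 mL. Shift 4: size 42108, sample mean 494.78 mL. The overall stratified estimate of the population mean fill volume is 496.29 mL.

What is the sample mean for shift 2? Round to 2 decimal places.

492.59

Σ Nₕx̄ₕ = N·μ, so 14306·x̄_2 = 91085·496.29 − (15820·503.37 + 18851·496.53 + 42108·494.78).
= 45204574.65 − 38157596.67 = 7046977.98.
x̄_2 = 7046977.98 / 14306 = 492.5890... → 492.59.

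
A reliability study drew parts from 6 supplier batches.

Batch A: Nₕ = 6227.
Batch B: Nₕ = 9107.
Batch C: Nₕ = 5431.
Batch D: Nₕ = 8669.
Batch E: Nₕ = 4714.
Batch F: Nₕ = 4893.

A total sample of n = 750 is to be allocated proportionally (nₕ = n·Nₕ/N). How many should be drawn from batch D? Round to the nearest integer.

167

N = 6227 + 9107 + 5431 + 8669 + 4714 + 4893 = 39041.
n_D = 750·8669/39041 = 166.536... → 167.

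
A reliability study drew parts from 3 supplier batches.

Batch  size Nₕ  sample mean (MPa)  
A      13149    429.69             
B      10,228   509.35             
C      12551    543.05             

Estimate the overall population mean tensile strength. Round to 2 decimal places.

491.97

N = 13149 + 10228 + 12551 = 35928.
Overall mean = Σ (Nₕ/N)·x̄ₕ — weight by population share, not a simple average.
Σ Nₕx̄ₕ = 13149·429.69 + 10228·509.35 + 12551·543.05 = 5649993.81 + 5209631.8 + 6815820.55 = 17675446.16.
Divide by N: 17675446.16 / 35928 = 491.9686... → 491.97.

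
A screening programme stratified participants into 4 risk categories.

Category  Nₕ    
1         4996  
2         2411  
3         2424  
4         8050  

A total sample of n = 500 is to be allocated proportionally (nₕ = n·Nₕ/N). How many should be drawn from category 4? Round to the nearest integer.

225

Share of category 4 = 8050/17881 = 0.45020.
Allocate 500 × 0.45020 = 225.099... → 225.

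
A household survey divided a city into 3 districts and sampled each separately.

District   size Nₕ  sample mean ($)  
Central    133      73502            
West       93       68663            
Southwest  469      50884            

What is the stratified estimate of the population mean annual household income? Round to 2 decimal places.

N = 133 + 93 + 469 = 695.
Overall mean = Σ (Nₕ/N)·x̄ₕ — weight by population share, not a simple average.
Σ Nₕx̄ₕ = 133·73502 + 93·68663 + 469·50884 = 9775766 + 6385659 + 23864596 = 40026021.
Divide by N: 40026021 / 695 = 57591.3971... → 57591.40.

57591.40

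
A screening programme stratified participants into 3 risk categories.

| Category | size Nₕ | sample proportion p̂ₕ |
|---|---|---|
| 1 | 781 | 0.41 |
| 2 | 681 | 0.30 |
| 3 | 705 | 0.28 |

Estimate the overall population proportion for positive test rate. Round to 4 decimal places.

Wₕ = Nₕ/N with N = 2167: 0.3604, 0.3143, 0.3253.
p̂_st = 0.3604·0.41 + 0.3143·0.30 + 0.3253·0.28 ≈ 0.333138... → 0.3331.

0.3331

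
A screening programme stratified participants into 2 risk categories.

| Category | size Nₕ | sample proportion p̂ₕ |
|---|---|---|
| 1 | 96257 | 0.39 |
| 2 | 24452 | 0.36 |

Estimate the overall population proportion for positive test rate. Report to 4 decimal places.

0.3839

Wₕ = Nₕ/N with N = 120709: 0.7974, 0.2026.
p̂_st = 0.7974·0.39 + 0.2026·0.36 ≈ 0.383923... → 0.3839.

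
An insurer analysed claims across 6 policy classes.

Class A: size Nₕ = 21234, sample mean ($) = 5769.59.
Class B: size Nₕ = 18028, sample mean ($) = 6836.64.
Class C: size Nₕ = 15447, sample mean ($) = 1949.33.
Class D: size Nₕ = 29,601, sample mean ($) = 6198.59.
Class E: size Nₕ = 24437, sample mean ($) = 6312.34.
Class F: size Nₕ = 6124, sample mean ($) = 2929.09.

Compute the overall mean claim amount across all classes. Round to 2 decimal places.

5497.91

N = 21234 + 18028 + 15447 + 29601 + 24437 + 6124 = 114871.
Overall mean = Σ (Nₕ/N)·x̄ₕ — weight by population share, not a simple average.
Σ Nₕx̄ₕ = 21234·5769.59 + 18028·6836.64 + 15447·1949.33 + 29601·6198.59 + 24437·6312.34 + 6124·2929.09 = 122511474.06 + 123250945.92 + 30111300.51 + 183484462.59 + 154254652.58 + 17937747.16 = 631550582.82.
Divide by N: 631550582.82 / 114871 = 5497.9114... → 5497.91.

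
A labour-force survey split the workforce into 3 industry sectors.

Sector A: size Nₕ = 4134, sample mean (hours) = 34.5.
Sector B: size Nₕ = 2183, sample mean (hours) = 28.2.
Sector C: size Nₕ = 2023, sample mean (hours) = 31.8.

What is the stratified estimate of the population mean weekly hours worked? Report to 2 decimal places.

N = 4134 + 2183 + 2023 = 8340.
Weight each subgroup mean by Nₕ/N and sum.
Σ Nₕx̄ₕ = 4134·34.5 + 2183·28.2 + 2023·31.8 = 142623 + 61560.6 + 64331.4 = 268515.
Divide by N: 268515 / 8340 = 32.1960... → 32.20.

32.20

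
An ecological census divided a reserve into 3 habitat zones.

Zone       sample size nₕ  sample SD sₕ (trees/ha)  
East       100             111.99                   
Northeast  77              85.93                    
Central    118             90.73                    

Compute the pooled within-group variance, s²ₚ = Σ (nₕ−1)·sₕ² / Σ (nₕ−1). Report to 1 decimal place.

Degrees of freedom: 99 + 76 + 117 = 292.
Σ(nₕ−1)sₕ² = 99·12541.7601 + 76·7383.9649 + 117·8231.9329 = 2765951.7316.
s²ₚ = 2765951.7316 / 292 = 9472.437... → 9472.4.

9472.4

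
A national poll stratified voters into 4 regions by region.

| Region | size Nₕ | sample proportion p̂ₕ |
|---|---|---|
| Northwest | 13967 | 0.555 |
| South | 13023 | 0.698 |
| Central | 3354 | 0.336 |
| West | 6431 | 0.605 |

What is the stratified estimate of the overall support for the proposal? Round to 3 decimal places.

0.594

N = 13967 + 13023 + 3354 + 6431 = 36775.
Overall proportion = Σ (Nₕ/N)·p̂ₕ.
Σ Nₕp̂ₕ = 7751.685 + 9090.054 + 1126.944 + 3890.755 = 21859.438.
21859.438 / 36775 = 0.59441... → 0.594.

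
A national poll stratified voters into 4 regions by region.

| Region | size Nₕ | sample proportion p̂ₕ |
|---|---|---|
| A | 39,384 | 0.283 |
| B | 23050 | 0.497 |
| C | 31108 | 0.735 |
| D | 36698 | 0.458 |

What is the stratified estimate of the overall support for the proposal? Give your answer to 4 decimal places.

N = 39384 + 23050 + 31108 + 36698 = 130240.
Overall proportion = Σ (Nₕ/N)·p̂ₕ.
Σ Nₕp̂ₕ = 11145.672 + 11455.85 + 22864.38 + 16807.684 = 62273.586.
62273.586 / 130240 = 0.478145... → 0.4781.

0.4781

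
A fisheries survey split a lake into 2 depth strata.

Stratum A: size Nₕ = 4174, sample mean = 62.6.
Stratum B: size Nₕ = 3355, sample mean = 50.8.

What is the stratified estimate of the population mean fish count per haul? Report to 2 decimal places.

57.34

N = 7529; weights Wₕ = Nₕ/N = (0.5544, 0.4456).
x̄_st = Σ Wₕ·x̄ₕ = 0.5544·62.6 + 0.4456·50.8 ≈ 57.3418...
→ 57.34.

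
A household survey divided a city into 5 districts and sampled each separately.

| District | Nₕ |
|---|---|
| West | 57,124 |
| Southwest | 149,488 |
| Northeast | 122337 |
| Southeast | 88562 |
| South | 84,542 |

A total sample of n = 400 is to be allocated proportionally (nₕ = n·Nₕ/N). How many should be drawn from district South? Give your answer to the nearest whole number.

67

Share of district South = 84542/502053 = 0.16839.
Allocate 400 × 0.16839 = 67.357... → 67.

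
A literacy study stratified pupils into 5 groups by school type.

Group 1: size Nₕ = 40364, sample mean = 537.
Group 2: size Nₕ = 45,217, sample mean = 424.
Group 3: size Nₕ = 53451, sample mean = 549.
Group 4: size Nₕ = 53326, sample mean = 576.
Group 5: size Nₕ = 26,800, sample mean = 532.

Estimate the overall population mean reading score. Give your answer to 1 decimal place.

525.5

N = 219158; weights Wₕ = Nₕ/N = (0.1842, 0.2063, 0.2439, 0.2433, 0.1223).
x̄_st = Σ Wₕ·x̄ₕ = 0.1842·537 + 0.2063·424 + 0.2439·549 + 0.2433·576 + 0.1223·532 ≈ 525.491...
→ 525.5.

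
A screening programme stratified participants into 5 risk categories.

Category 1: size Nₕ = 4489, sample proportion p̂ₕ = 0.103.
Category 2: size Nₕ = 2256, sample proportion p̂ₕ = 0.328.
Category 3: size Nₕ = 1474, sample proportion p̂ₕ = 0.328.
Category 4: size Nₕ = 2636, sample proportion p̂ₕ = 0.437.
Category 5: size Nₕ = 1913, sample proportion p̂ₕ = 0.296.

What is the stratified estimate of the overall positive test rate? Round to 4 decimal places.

Wₕ = Nₕ/N with N = 12768: 0.3516, 0.1767, 0.1154, 0.2065, 0.1498.
p̂_st = 0.3516·0.103 + 0.1767·0.328 + 0.1154·0.328 + 0.2065·0.437 + 0.1498·0.296 ≈ 0.266603... → 0.2666.

0.2666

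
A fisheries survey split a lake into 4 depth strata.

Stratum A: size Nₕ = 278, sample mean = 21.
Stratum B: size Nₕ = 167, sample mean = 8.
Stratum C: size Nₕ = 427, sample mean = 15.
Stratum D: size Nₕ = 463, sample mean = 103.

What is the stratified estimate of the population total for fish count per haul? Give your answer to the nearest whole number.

61268

Estimate total by summing Nₕ·x̄ₕ over strata.
278·21 + 167·8 + 427·15 + 463·103 = 5838 + 1336 + 6405 + 47689 = 61268.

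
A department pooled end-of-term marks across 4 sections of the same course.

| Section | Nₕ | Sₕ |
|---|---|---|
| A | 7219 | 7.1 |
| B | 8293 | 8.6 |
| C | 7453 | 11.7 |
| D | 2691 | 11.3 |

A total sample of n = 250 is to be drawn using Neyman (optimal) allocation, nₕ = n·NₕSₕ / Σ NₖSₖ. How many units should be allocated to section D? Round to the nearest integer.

32

Σ NₕSₕ = 7219·7.1 + 8293·8.6 + 7453·11.7 + 2691·11.3 = 240183.1.
Share for D: 30408.3/240183.1 = 0.12660.
n_D = 250 × 0.12660 = 31.651... → 32.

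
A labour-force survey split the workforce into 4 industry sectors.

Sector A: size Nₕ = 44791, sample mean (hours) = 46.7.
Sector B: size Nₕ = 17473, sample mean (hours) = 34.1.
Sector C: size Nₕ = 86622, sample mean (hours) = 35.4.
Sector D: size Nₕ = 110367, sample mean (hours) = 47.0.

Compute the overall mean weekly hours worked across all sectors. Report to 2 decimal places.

42.20

x̄_st = (Σ Nₕx̄ₕ) / (Σ Nₕ) = (44791·46.7 + 17473·34.1 + 86622·35.4 + 110367·47.0) / 259253
= 10941236.8 / 259253 = 42.2029... → 42.20.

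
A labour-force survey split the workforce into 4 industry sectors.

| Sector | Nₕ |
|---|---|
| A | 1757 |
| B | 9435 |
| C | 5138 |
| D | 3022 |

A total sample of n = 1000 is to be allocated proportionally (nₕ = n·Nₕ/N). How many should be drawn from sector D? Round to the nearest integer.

N = 1757 + 9435 + 5138 + 3022 = 19352.
n_D = 1000·3022/19352 = 156.160... → 156.

156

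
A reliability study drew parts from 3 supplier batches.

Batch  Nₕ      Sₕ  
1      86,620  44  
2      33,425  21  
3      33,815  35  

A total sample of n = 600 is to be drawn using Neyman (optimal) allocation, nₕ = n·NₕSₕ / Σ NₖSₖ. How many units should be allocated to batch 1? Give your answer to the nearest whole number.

401

Σ NₕSₕ = 86620·44 + 33425·21 + 33815·35 = 5696730.
Share for 1: 3811280/5696730 = 0.66903.
n_1 = 600 × 0.66903 = 401.418... → 401.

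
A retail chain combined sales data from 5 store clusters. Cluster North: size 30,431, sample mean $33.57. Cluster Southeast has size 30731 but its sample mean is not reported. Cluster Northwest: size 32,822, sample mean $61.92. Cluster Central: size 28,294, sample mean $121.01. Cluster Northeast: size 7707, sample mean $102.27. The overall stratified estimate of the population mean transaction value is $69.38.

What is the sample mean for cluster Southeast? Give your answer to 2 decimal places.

57.02

N = 30431 + 30731 + 32822 + 28294 + 7707 = 129985.
Overall total = μ·N = 69.38·129985 = 9018359.3.
Subtract the known strata: 30431·33.57 + 32822·61.92 + 28294·121.01 + 7707·102.27 = 7265958.74.
Remaining total for cluster Southeast: 9018359.3 − 7265958.74 = 1752400.56.
Divide by its size: 1752400.56 / 30731 = 57.0239... → 57.02.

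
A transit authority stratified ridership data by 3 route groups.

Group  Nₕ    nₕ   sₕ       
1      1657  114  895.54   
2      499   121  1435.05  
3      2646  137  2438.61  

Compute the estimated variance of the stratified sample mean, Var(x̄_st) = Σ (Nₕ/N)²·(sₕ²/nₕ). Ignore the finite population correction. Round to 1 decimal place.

N = 4802. Term for each stratum: Wₕ²sₕ²/nₕ.
Var(x̄_st) = 837.6562 + 183.7831 + 13179.5172 = 14200.9565 → 14201.0.

14201.0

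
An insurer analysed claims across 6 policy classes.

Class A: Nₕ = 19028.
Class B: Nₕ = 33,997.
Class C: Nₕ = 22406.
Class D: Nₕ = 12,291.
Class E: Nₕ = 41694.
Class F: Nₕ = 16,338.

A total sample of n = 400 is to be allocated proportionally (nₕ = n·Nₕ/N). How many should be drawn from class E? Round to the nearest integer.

N = 19028 + 33997 + 22406 + 12291 + 41694 + 16338 = 145754.
n_E = 400·41694/145754 = 114.423... → 114.

114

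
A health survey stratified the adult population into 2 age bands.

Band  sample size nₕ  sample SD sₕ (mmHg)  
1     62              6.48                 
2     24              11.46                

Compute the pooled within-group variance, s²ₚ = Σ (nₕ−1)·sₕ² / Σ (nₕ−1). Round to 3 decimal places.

Degrees of freedom: 61 + 23 = 84.
Σ(nₕ−1)sₕ² = 61·41.9904 + 23·131.3316 = 5582.0412.
s²ₚ = 5582.0412 / 84 = 66.45287... → 66.453.

66.453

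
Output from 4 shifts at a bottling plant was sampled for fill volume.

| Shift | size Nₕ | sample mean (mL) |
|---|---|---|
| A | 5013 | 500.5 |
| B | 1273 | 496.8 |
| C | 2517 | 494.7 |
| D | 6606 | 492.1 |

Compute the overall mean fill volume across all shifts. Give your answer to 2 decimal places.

N = 15409; weights Wₕ = Nₕ/N = (0.3253, 0.0826, 0.1633, 0.4287).
x̄_st = Σ Wₕ·x̄ₕ = 0.3253·500.5 + 0.0826·496.8 + 0.1633·494.7 + 0.4287·492.1 ≈ 495.6458...
→ 495.65.

495.65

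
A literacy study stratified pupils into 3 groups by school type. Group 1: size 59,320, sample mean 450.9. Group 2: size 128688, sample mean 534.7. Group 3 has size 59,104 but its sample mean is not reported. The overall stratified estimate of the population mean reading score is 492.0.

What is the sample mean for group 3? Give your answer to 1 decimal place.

N = 59320 + 128688 + 59104 = 247112.
Overall total = μ·N = 492.0·247112 = 121579104.
Subtract the known strata: 59320·450.9 + 128688·534.7 = 95556861.6.
Remaining total for group 3: 121579104 − 95556861.6 = 26022242.4.
Divide by its size: 26022242.4 / 59104 = 440.279... → 440.3.

440.3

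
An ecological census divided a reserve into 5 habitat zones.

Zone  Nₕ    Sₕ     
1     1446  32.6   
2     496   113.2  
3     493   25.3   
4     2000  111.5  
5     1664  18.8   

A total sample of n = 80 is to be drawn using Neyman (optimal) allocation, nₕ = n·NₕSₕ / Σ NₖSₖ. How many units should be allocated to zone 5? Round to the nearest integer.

7

Σ NₕSₕ = 1446·32.6 + 496·113.2 + 493·25.3 + 2000·111.5 + 1664·18.8 = 370042.9.
Share for 5: 31283.2/370042.9 = 0.08454.
n_5 = 80 × 0.08454 = 6.763... → 7.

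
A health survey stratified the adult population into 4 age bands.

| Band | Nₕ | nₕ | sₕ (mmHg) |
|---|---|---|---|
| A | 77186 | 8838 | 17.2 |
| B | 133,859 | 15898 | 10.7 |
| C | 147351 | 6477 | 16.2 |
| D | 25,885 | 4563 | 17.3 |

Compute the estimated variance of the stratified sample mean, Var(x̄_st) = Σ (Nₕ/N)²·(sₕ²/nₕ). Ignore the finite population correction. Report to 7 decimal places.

N = 384281; Wₕ = Nₕ/N.
band A: (77186/384281)²·17.2²/8838 = 0.0013504613
band B: (133859/384281)²·10.7²/15898 = 0.0008738208
band C: (147351/384281)²·16.2²/6477 = 0.0059575059
band D: (25885/384281)²·17.3²/4563 = 0.0002976050
Sum = 0.0084793931 → 0.0084794.

0.0084794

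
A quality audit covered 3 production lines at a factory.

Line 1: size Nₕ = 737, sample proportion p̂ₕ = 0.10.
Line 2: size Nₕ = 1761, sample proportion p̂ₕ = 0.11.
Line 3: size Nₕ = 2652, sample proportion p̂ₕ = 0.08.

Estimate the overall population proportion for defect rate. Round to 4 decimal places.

N = 737 + 1761 + 2652 = 5150.
Overall proportion = Σ (Nₕ/N)·p̂ₕ.
Σ Nₕp̂ₕ = 73.7 + 193.71 + 212.16 = 479.57.
479.57 / 5150 = 0.093120... → 0.0931.

0.0931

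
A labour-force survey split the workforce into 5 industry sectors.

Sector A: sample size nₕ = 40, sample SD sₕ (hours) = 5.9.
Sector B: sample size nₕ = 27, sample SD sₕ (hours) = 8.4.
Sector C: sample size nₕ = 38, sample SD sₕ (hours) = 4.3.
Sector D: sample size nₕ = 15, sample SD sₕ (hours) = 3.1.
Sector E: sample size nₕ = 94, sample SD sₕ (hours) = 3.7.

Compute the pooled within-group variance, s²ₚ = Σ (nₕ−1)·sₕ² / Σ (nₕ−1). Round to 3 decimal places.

25.282

Degrees of freedom: 39 + 26 + 37 + 14 + 93 = 209.
Σ(nₕ−1)sₕ² = 39·34.81 + 26·70.56 + 37·18.49 + 14·9.61 + 93·13.69 = 5283.99.
s²ₚ = 5283.99 / 209 = 25.28225... → 25.282.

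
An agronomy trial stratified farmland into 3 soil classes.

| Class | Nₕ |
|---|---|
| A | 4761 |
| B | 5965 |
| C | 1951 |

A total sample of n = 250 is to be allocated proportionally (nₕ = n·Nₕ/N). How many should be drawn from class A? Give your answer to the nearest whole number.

94

N = 4761 + 5965 + 1951 = 12677.
n_A = 250·4761/12677 = 93.891... → 94.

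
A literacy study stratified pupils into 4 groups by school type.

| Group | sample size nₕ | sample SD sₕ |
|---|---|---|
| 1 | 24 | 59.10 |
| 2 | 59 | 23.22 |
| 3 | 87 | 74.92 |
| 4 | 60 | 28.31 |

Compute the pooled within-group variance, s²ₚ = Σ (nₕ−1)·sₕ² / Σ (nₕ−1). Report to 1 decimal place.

2839.0

Degrees of freedom: 23 + 58 + 86 + 59 = 226.
Σ(nₕ−1)sₕ² = 23·3492.81 + 58·539.1684 + 86·5613.0064 + 59·801.4561 = 641610.8575.
s²ₚ = 641610.8575 / 226 = 2838.986... → 2839.0.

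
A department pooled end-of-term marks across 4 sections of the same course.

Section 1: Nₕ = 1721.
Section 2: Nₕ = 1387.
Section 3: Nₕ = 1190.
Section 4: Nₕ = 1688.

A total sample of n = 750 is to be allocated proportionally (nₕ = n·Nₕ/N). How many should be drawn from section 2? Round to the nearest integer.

174

Share of section 2 = 1387/5986 = 0.23171.
Allocate 750 × 0.23171 = 173.780... → 174.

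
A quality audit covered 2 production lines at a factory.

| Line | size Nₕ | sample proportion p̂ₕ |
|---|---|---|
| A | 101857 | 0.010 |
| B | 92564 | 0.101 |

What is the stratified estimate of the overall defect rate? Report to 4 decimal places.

Wₕ = Nₕ/N with N = 194421: 0.5239, 0.4761.
p̂_st = 0.5239·0.010 + 0.4761·0.101 ≈ 0.053325... → 0.0533.

0.0533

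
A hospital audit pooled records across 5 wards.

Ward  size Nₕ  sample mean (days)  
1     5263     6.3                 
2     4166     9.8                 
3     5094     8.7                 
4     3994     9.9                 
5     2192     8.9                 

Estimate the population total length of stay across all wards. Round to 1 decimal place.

1: 5263·6.3 = 33156.9
2: 4166·9.8 = 40826.8
3: 5094·8.7 = 44317.8
4: 3994·9.9 = 39540.6
5: 2192·8.9 = 19508.8
τ̂ = Σ Nₕx̄ₕ = 177350.9.

177350.9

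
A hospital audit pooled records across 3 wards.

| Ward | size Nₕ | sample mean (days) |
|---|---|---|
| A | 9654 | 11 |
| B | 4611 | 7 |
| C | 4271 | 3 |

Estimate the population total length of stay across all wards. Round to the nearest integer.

A: 9654·11 = 106194
B: 4611·7 = 32277
C: 4271·3 = 12813
τ̂ = Σ Nₕx̄ₕ = 151284.

151284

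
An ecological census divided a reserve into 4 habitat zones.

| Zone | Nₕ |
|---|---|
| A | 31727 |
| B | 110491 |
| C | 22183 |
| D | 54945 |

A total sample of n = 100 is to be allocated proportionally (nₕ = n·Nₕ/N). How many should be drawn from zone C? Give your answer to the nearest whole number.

10

Share of zone C = 22183/219346 = 0.10113.
Allocate 100 × 0.10113 = 10.113... → 10.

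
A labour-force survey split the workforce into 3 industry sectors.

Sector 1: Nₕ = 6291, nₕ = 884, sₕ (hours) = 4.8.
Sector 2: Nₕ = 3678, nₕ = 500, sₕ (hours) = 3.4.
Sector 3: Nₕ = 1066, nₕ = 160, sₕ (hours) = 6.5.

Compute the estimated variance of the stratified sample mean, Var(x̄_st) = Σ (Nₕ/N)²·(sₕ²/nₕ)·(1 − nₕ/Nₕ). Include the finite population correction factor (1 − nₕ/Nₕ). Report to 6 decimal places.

0.011594

N = 11035; Wₕ = Nₕ/N.
sector 1: (6291/11035)²·4.8²/884·(1 − 884/6291) = 0.007280506
sector 2: (3678/11035)²·3.4²/500·(1 − 500/3678) = 0.002219263
sector 3: (1066/11035)²·6.5²/160·(1 − 160/1066) = 0.002094341
Sum = 0.011594111 → 0.011594.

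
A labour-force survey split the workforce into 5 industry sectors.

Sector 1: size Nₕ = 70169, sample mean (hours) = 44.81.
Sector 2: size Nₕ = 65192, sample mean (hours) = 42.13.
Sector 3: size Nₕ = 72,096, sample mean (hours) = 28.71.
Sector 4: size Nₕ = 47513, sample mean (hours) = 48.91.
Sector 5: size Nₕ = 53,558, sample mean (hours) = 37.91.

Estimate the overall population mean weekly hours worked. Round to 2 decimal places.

x̄_st = (Σ Nₕx̄ₕ) / (Σ Nₕ) = (70169·44.81 + 65192·42.13 + 72096·28.71 + 47513·48.91 + 53558·37.91) / 308528
= 12314932.62 / 308528 = 39.9151... → 39.92.

39.92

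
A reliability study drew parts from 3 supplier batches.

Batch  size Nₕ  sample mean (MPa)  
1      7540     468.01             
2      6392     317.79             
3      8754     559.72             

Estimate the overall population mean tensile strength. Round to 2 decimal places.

461.07

x̄_st = (Σ Nₕx̄ₕ) / (Σ Nₕ) = (7540·468.01 + 6392·317.79 + 8754·559.72) / 22686
= 10459897.96 / 22686 = 461.0728... → 461.07.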